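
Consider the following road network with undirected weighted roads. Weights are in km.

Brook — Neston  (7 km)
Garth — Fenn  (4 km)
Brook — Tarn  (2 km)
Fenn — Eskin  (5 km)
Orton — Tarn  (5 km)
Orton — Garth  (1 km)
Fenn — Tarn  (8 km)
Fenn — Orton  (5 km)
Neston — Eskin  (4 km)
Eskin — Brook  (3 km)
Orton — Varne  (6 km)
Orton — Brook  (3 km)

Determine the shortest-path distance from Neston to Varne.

Compare a few routes:
Neston - Eskin - Brook - Tarn - Orton - Varne: 4+3+2+5+6 = 20
Neston - Brook - Tarn - Orton - Varne: 7+2+5+6 = 20
Neston - Brook - Orton - Varne: 7+3+6 = 16
Cheapest is Neston - Brook - Orton - Varne at 16 km.

16 km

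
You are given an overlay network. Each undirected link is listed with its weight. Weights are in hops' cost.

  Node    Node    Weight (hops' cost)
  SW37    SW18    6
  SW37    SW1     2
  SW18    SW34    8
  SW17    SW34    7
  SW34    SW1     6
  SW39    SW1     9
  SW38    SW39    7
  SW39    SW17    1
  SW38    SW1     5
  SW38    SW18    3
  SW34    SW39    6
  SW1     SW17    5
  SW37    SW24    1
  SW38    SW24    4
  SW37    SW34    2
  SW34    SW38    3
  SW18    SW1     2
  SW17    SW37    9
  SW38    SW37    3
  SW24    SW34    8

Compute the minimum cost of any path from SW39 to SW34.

6 hops' cost

Candidate routes:
SW39 - SW17 - SW34: 1+7 = 8
SW39 - SW34: 6 = 6
Cheapest is SW39 - SW34 at 6 hops' cost.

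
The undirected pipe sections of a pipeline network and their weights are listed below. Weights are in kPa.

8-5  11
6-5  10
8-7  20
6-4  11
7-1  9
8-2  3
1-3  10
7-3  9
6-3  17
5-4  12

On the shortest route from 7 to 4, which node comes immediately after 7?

3

Enumerating some paths:
7 → 8 → 5 → 4: 20+11+12 = 43
7 → 3 → 6 → 4: 9+17+11 = 37
The minimum is 37 kPa via 7 → 3 → 6 → 4.
So from 7 the first move is to 3.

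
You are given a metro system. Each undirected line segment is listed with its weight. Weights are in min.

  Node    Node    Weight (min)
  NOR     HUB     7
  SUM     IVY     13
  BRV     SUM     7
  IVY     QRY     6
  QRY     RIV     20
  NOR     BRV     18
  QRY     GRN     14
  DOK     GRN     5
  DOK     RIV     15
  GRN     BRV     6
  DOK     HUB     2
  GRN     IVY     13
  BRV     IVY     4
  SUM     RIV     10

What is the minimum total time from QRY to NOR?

28 min

Candidate routes:
QRY → IVY → BRV → NOR: 6+4+18 = 28
QRY → IVY → BRV → GRN → DOK → HUB → NOR: 6+4+6+5+2+7 = 30
The minimum is 28 min via QRY → IVY → BRV → NOR.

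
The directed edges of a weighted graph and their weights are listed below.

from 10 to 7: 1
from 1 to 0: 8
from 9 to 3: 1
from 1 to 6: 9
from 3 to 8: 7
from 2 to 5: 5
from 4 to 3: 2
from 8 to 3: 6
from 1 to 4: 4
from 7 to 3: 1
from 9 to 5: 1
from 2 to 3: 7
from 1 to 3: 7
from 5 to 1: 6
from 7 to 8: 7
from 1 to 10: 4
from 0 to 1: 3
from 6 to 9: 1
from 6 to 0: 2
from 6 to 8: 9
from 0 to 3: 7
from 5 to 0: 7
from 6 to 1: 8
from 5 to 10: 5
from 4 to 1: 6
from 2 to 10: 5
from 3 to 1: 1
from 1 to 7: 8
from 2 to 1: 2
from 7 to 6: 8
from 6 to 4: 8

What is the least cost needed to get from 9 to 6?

11

Shortest distances from 9:
9: 0
3: 1  (via 9)
5: 1  (via 9)
1: 2  (via 3)
4: 6  (via 1)
10: 6  (via 5)
7: 7  (via 10)
0: 8  (via 5)
8: 8  (via 3)
6: 11  (via 1)
Shortest route: 9 → 3 → 1 → 6 = 11.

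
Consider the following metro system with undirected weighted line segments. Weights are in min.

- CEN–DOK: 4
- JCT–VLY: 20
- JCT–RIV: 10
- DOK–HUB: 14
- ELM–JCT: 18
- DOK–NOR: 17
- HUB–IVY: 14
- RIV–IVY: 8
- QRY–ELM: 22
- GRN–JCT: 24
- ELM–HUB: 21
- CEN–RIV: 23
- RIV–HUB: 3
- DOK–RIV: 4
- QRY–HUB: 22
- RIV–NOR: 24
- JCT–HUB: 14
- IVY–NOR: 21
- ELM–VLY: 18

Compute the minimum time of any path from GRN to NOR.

55 min

Shortest distances from GRN:
GRN: 0
JCT: 24  (via GRN)
RIV: 34  (via JCT)
HUB: 37  (via RIV)
DOK: 38  (via RIV)
IVY: 42  (via RIV)
CEN: 42  (via DOK)
ELM: 42  (via JCT)
VLY: 44  (via JCT)
NOR: 55  (via DOK)
Shortest route: GRN → JCT → RIV → DOK → NOR = 55 min.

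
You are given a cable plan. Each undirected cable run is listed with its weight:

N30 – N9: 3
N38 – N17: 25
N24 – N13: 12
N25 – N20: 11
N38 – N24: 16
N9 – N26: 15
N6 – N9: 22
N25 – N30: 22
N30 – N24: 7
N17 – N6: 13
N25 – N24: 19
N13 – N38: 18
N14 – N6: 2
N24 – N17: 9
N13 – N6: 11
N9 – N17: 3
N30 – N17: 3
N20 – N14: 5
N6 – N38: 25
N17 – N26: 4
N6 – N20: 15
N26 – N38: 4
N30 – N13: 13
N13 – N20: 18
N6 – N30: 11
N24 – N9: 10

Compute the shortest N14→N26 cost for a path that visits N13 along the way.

Shortest N14→N13: N14 → N6 → N13 = 13
Shortest N13→N26: N13 → N30 → N17 → N26 = 20
Total via N13: 13 + 20 = 33.

33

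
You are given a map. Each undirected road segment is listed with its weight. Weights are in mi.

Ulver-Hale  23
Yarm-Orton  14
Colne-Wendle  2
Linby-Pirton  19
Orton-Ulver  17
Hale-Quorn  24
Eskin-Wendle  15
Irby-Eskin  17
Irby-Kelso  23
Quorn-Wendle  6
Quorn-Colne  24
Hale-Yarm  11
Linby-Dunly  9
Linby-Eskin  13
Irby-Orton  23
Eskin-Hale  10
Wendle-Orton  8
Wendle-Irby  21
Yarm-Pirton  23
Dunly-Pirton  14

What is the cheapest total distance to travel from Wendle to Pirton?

45 mi

Compare a few routes:
Wendle → Eskin → Hale → Yarm → Pirton: 15+10+11+23 = 59
Wendle → Orton → Yarm → Pirton: 8+14+23 = 45
Wendle → Eskin → Linby → Pirton: 15+13+19 = 47
Wendle → Eskin → Linby → Dunly → Pirton: 15+13+9+14 = 51
The minimum is 45 mi via Wendle → Orton → Yarm → Pirton.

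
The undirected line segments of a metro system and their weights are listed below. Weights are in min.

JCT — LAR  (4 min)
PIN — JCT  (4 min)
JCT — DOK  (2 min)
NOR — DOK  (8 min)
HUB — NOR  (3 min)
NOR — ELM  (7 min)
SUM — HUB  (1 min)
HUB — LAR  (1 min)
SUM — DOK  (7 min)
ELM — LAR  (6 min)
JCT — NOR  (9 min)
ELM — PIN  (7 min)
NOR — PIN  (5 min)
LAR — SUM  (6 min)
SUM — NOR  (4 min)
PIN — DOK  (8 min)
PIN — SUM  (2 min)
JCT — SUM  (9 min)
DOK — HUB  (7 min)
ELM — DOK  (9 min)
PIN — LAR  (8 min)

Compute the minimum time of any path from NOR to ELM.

7 min

Enumerating some paths:
NOR–ELM: 7 = 7
NOR–HUB–LAR–ELM: 3+1+6 = 10
The minimum is 7 min via NOR–ELM.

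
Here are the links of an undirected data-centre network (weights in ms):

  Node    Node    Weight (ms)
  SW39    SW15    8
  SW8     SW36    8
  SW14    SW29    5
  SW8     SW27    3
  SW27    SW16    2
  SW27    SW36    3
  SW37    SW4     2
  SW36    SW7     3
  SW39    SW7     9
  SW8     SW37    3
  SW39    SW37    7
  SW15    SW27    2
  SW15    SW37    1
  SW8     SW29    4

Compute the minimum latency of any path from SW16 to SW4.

7 ms

Candidate routes:
SW16 - SW27 - SW8 - SW37 - SW4: 2+3+3+2 = 10
SW16 - SW27 - SW15 - SW37 - SW4: 2+2+1+2 = 7
The minimum is 7 ms via SW16 - SW27 - SW15 - SW37 - SW4.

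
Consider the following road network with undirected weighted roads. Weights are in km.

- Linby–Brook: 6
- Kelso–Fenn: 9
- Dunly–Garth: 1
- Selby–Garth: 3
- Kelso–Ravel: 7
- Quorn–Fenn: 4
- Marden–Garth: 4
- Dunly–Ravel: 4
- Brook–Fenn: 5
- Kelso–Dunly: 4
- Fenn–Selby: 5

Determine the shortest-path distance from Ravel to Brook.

18 km

Enumerating some paths:
Ravel - Dunly - Garth - Selby - Fenn - Brook: 4+1+3+5+5 = 18
Ravel - Dunly - Kelso - Fenn - Brook: 4+4+9+5 = 22
Ravel - Kelso - Dunly - Garth - Selby - Fenn - Brook: 7+4+1+3+5+5 = 25
Ravel - Kelso - Fenn - Brook: 7+9+5 = 21
Cheapest is Ravel - Dunly - Garth - Selby - Fenn - Brook at 18 km.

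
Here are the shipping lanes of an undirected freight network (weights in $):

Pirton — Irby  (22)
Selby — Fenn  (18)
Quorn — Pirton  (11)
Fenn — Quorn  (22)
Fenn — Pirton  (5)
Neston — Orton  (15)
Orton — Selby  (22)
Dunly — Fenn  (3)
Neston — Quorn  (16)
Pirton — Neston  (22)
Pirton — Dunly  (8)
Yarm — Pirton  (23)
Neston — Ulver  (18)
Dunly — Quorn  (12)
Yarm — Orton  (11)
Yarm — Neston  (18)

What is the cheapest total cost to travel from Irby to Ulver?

$62

Compare a few routes:
Irby - Pirton - Dunly - Quorn - Neston - Ulver: 22+8+12+16+18 = 76
Irby - Pirton - Neston - Ulver: 22+22+18 = 62
Irby - Pirton - Quorn - Neston - Ulver: 22+11+16+18 = 67
Cheapest is Irby - Pirton - Neston - Ulver at $62.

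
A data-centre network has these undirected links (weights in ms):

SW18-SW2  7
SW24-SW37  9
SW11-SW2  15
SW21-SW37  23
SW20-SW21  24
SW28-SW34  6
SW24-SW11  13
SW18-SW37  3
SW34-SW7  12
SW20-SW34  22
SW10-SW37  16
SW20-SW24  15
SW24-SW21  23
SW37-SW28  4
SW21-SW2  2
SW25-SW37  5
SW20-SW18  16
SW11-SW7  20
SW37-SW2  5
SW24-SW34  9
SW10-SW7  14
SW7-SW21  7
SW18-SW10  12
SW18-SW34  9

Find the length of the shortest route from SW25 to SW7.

19 ms

Settle nodes by increasing distance from SW25:
SW25: 0
SW37: 5  (via SW25)
SW18: 8  (via SW37)
SW28: 9  (via SW37)
SW2: 10  (via SW37)
SW21: 12  (via SW2)
SW24: 14  (via SW37)
SW34: 15  (via SW28)
SW7: 19  (via SW21)
Shortest route: SW25–SW37–SW2–SW21–SW7 = 19 ms.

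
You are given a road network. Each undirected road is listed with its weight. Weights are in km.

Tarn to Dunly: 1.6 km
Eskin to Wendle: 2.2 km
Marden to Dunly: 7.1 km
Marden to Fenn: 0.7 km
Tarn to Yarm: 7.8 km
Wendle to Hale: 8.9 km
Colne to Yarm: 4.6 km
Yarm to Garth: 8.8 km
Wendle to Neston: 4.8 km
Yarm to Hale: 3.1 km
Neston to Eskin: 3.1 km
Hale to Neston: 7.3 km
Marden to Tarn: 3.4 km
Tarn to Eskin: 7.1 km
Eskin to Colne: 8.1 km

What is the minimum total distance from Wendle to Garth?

Compare a few routes:
Wendle → Hale → Yarm → Garth: 8.9+3.1+8.8 = 20.8
Wendle → Eskin → Colne → Yarm → Garth: 2.2+8.1+4.6+8.8 = 23.7
Wendle → Neston → Hale → Yarm → Garth: 4.8+7.3+3.1+8.8 = 24
The minimum is 20.8 km via Wendle → Hale → Yarm → Garth.

20.8 km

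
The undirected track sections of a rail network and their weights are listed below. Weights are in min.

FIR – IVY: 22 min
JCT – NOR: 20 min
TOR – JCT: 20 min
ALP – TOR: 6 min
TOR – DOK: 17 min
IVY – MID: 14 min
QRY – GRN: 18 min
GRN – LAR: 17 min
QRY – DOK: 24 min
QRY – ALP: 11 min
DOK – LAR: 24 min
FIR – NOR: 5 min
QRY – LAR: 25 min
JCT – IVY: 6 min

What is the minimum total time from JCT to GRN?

55 min

Compare a few routes:
JCT → TOR → ALP → QRY → GRN: 20+6+11+18 = 55
JCT → TOR → DOK → LAR → GRN: 20+17+24+17 = 78
The minimum is 55 min via JCT → TOR → ALP → QRY → GRN.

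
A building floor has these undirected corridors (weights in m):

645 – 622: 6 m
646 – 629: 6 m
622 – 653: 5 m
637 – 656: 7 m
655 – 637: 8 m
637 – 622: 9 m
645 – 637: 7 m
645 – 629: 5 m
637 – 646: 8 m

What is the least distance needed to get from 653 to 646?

22 m

Compare a few routes:
653 → 622 → 645 → 637 → 646: 5+6+7+8 = 26
653 → 622 → 637 → 646: 5+9+8 = 22
The minimum is 22 m via 653 → 622 → 637 → 646.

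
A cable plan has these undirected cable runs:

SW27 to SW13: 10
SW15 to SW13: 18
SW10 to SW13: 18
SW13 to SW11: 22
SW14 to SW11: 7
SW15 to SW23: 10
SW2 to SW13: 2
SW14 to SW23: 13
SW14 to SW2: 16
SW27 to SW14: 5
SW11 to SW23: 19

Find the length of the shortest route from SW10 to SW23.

46

Shortest distances from SW10:
SW10: 0
SW13: 18  (via SW10)
SW2: 20  (via SW13)
SW27: 28  (via SW13)
SW14: 33  (via SW27)
SW15: 36  (via SW13)
SW11: 40  (via SW13)
SW23: 46  (via SW14)
Shortest route: SW10–SW13–SW27–SW14–SW23 = 46.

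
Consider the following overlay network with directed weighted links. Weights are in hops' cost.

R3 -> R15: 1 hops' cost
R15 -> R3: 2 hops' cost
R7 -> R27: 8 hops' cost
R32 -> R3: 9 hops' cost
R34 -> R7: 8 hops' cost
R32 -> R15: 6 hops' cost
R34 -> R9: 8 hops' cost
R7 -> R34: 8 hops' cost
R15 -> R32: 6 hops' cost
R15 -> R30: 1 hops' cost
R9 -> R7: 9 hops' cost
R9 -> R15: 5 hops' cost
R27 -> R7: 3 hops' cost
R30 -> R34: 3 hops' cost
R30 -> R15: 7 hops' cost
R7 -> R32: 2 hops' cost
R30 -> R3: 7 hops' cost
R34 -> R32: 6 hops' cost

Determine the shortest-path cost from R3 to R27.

21 hops' cost

Shortest distances from R3:
R3: 0
R15: 1  (via R3)
R30: 2  (via R15)
R34: 5  (via R30)
R32: 7  (via R15)
R7: 13  (via R34)
R9: 13  (via R34)
R27: 21  (via R7)
Shortest route: R3–R15–R30–R34–R7–R27 = 21 hops' cost.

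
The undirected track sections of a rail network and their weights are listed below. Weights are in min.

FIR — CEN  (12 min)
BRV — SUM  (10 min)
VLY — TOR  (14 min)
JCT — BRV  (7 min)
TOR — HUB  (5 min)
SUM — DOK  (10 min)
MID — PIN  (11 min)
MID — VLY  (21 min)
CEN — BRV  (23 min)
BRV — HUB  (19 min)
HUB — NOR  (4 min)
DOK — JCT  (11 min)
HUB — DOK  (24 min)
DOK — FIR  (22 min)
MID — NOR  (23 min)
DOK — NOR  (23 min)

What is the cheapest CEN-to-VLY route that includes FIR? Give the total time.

Shortest CEN→FIR: CEN–FIR = 12
Shortest FIR→VLY: FIR–DOK–HUB–TOR–VLY = 65
Total via FIR: 12 + 65 = 77 min.

77 min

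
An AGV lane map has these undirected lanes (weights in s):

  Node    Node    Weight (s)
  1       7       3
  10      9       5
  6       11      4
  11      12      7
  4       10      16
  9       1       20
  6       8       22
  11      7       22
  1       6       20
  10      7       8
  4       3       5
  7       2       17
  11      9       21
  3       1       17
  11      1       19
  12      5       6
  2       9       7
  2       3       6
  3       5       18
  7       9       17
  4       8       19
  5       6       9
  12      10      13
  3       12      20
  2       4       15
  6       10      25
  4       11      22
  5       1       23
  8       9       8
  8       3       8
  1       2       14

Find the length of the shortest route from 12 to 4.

25 s

Settle nodes by increasing distance from 12:
12: 0
5: 6  (via 12)
11: 7  (via 12)
6: 11  (via 11)
10: 13  (via 12)
9: 18  (via 10)
3: 20  (via 12)
7: 21  (via 10)
1: 24  (via 7)
2: 25  (via 9)
4: 25  (via 3)
Shortest route: 12–3–4 = 25 s.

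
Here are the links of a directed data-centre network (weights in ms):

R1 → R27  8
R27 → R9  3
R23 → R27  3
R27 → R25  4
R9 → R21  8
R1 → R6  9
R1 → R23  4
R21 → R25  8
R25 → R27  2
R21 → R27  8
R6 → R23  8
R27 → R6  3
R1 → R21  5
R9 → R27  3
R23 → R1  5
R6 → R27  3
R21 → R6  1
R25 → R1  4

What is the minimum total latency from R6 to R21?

Compare a few routes:
R6–R23–R27–R9–R21: 8+3+3+8 = 22
R6–R27–R25–R1–R21: 3+4+4+5 = 16
R6–R27–R9–R21: 3+3+8 = 14
R6–R23–R1–R21: 8+5+5 = 18
Cheapest is R6–R27–R9–R21 at 14 ms.

14 ms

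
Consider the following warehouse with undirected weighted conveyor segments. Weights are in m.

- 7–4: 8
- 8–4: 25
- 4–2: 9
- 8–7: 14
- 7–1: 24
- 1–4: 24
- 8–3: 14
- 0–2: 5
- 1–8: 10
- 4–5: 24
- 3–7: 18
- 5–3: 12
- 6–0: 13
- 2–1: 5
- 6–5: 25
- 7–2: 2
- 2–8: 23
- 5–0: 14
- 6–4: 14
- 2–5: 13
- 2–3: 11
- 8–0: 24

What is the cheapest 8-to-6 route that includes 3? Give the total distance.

Best 8 to 3: 8–3 costing 14
Best 3 to 6: 3–2–0–6 costing 29
Total via 3: 14 + 29 = 43 m.

43 m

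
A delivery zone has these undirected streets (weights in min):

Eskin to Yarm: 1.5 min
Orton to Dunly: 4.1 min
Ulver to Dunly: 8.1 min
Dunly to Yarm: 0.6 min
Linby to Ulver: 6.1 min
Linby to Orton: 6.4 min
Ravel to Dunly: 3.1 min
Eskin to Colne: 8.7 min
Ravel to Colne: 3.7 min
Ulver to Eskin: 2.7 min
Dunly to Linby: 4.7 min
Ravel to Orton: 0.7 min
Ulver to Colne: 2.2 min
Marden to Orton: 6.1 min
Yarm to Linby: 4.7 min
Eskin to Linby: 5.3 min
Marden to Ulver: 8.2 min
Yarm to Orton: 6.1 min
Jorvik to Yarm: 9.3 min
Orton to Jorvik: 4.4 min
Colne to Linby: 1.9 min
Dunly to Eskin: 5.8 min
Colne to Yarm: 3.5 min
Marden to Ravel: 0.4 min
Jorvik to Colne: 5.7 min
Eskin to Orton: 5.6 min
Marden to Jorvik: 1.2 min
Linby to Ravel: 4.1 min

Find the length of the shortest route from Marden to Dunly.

3.5 min

Candidate routes:
Marden - Ravel - Orton - Yarm - Dunly: 0.4+0.7+6.1+0.6 = 7.8
Marden - Ravel - Orton - Dunly: 0.4+0.7+4.1 = 5.2
Marden - Ravel - Colne - Yarm - Dunly: 0.4+3.7+3.5+0.6 = 8.2
Marden - Ravel - Dunly: 0.4+3.1 = 3.5
Cheapest is Marden - Ravel - Dunly at 3.5 min.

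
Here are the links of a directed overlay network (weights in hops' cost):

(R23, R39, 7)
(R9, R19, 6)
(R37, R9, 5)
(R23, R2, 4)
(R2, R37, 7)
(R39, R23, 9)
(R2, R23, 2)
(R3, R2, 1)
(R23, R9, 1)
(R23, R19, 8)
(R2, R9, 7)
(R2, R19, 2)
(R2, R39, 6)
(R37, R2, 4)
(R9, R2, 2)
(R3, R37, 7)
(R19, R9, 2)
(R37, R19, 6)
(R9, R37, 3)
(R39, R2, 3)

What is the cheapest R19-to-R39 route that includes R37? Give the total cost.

15 hops' cost

Shortest R19→R37: R19–R9–R37 = 5
Shortest R37→R39: R37–R2–R39 = 10
Total via R37: 5 + 10 = 15 hops' cost.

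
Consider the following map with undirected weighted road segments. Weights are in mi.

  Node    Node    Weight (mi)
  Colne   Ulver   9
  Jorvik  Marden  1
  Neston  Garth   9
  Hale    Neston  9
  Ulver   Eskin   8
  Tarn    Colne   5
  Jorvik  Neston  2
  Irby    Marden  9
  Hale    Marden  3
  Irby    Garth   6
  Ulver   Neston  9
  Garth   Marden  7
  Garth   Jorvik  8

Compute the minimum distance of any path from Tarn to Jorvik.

25 mi

Compare a few routes:
Tarn → Colne → Ulver → Neston → Garth → Jorvik: 5+9+9+9+8 = 40
Tarn → Colne → Ulver → Neston → Garth → Marden → Jorvik: 5+9+9+9+7+1 = 40
Tarn → Colne → Ulver → Neston → Jorvik: 5+9+9+2 = 25
Tarn → Colne → Ulver → Neston → Hale → Marden → Jorvik: 5+9+9+9+3+1 = 36
The minimum is 25 mi via Tarn → Colne → Ulver → Neston → Jorvik.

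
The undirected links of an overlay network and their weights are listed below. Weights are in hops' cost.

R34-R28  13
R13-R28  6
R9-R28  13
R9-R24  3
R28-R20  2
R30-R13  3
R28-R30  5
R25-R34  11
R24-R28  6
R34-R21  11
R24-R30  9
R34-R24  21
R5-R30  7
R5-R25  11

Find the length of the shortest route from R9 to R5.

19 hops' cost

Shortest distances from R9:
R9: 0
R24: 3  (via R9)
R28: 9  (via R24)
R20: 11  (via R28)
R30: 12  (via R24)
R13: 15  (via R28)
R5: 19  (via R30)
Shortest route: R9–R24–R30–R5 = 19 hops' cost.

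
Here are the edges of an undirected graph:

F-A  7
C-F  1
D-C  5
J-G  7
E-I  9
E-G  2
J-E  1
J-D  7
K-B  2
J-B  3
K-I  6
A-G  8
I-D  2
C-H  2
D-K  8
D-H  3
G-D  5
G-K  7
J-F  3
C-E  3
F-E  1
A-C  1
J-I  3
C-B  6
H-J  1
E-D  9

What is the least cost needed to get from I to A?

Candidate routes:
I → D → C → A: 2+5+1 = 8
I → J → H → C → A: 3+1+2+1 = 7
The minimum is 7 via I → J → H → C → A.

7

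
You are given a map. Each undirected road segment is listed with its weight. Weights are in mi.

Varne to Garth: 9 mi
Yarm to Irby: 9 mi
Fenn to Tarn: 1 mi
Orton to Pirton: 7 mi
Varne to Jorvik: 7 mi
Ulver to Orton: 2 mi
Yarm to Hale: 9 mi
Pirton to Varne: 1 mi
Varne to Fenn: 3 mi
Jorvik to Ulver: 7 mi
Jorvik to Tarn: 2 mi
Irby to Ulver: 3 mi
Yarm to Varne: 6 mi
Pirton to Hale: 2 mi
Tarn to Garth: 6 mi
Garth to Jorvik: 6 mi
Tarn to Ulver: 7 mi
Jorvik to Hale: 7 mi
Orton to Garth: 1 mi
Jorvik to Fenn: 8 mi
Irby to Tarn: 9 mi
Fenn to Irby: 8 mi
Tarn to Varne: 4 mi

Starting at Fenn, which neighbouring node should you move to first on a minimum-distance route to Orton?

Tarn

Candidate routes:
Fenn → Tarn → Garth → Orton: 1+6+1 = 8
Fenn → Tarn → Ulver → Orton: 1+7+2 = 10
Fenn → Tarn → Jorvik → Garth → Orton: 1+2+6+1 = 10
Cheapest is Fenn → Tarn → Garth → Orton at 8 mi.
So from Fenn the first move is to Tarn.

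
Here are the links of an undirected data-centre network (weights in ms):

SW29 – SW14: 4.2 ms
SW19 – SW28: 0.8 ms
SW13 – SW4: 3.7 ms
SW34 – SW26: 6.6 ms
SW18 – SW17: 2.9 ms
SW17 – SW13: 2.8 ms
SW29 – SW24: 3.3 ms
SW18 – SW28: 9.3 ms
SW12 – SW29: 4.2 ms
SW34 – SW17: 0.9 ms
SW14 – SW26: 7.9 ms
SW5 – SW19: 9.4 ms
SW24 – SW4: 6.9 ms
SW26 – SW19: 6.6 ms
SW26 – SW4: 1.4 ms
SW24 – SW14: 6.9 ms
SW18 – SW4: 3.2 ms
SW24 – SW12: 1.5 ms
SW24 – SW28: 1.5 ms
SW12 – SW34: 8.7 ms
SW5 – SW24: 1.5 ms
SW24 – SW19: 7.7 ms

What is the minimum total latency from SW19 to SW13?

Running Dijkstra from SW19:
SW19: 0
SW28: 0.8  (via SW19)
SW24: 2.3  (via SW28)
SW12: 3.8  (via SW24)
SW5: 3.8  (via SW24)
SW29: 5.6  (via SW24)
SW26: 6.6  (via SW19)
SW4: 8  (via SW26)
SW14: 9.2  (via SW24)
SW18: 10.1  (via SW28)
SW13: 11.7  (via SW4)
Shortest route: SW19–SW26–SW4–SW13 = 11.7 ms.

11.7 ms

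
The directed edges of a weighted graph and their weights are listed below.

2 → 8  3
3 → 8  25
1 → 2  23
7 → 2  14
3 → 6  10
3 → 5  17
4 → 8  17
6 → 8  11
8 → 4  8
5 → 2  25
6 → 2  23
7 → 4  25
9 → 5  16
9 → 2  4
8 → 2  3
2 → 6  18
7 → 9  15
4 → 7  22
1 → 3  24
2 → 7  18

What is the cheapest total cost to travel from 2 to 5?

Settle nodes by increasing distance from 2:
2: 0
8: 3  (via 2)
4: 11  (via 8)
6: 18  (via 2)
7: 18  (via 2)
9: 33  (via 7)
5: 49  (via 9)
Shortest route: 2–7–9–5 = 49.

49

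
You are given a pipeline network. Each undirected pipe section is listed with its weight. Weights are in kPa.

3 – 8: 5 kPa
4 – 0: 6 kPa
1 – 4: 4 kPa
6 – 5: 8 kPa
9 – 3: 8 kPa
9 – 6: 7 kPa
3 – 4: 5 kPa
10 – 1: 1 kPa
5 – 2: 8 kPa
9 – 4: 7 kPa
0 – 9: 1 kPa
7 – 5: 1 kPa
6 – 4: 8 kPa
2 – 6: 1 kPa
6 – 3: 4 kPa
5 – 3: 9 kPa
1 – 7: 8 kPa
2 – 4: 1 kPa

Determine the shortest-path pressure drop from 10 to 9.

Compare a few routes:
10–1–4–9: 1+4+7 = 12
10–1–4–2–6–3–9: 1+4+1+1+4+8 = 19
10–1–4–2–6–9: 1+4+1+1+7 = 14
10–1–4–3–9: 1+4+5+8 = 18
The minimum is 12 kPa via 10–1–4–9.

12 kPa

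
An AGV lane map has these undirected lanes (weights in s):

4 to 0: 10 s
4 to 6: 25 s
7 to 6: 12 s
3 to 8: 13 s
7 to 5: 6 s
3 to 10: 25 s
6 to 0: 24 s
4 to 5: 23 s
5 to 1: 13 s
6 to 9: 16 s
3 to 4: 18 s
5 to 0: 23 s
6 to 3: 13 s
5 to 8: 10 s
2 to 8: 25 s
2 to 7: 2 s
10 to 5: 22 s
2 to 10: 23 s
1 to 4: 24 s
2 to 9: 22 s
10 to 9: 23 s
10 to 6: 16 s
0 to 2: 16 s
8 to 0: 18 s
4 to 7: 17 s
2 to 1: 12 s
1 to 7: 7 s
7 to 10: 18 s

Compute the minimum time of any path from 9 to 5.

Candidate routes:
9 → 2 → 7 → 5: 22+2+6 = 30
9 → 6 → 7 → 5: 16+12+6 = 34
Cheapest is 9 → 2 → 7 → 5 at 30 s.

30 s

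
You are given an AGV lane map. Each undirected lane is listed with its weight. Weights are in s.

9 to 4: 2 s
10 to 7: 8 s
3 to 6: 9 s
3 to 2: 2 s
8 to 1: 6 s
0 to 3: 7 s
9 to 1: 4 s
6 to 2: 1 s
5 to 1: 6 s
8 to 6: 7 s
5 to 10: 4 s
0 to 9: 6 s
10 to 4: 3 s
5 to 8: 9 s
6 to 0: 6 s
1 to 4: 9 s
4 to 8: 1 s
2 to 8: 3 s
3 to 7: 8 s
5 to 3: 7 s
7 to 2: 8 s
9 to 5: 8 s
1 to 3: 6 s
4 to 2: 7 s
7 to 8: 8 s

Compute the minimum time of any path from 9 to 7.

Compare a few routes:
9–4–10–7: 2+3+8 = 13
9–4–8–7: 2+1+8 = 11
The minimum is 11 s via 9–4–8–7.

11 s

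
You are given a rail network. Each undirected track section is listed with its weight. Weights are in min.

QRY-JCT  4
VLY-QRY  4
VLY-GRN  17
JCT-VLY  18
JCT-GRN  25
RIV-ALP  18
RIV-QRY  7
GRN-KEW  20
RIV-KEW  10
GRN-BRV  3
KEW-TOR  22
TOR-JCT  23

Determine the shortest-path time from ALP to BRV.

Compare a few routes:
ALP–RIV–QRY–VLY–GRN–BRV: 18+7+4+17+3 = 49
ALP–RIV–KEW–GRN–BRV: 18+10+20+3 = 51
ALP–RIV–QRY–JCT–VLY–GRN–BRV: 18+7+4+18+17+3 = 67
ALP–RIV–QRY–JCT–GRN–BRV: 18+7+4+25+3 = 57
The minimum is 49 min via ALP–RIV–QRY–VLY–GRN–BRV.

49 min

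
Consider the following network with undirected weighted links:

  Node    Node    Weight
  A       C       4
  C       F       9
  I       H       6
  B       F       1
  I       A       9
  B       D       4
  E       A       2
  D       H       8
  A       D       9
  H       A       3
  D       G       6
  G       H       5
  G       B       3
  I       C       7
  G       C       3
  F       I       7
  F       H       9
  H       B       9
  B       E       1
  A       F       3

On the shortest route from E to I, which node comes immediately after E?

Candidate routes:
E → B → F → I: 1+1+7 = 9
E → A → H → I: 2+3+6 = 11
E → A → I: 2+9 = 11
E → A → F → I: 2+3+7 = 12
The minimum is 9 via E → B → F → I.
So from E the first move is to B.

B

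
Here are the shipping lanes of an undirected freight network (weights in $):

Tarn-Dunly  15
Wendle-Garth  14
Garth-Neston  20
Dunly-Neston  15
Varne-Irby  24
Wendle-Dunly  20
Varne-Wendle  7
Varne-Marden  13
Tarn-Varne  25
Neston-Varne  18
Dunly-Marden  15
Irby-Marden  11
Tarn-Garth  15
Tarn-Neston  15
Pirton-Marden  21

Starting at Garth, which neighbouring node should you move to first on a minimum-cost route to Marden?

Compare a few routes:
Garth–Wendle–Varne–Marden: 14+7+13 = 34
Garth–Wendle–Dunly–Marden: 14+20+15 = 49
Garth–Tarn–Dunly–Marden: 15+15+15 = 45
Cheapest is Garth–Wendle–Varne–Marden at $34.
So from Garth the first move is to Wendle.

Wendle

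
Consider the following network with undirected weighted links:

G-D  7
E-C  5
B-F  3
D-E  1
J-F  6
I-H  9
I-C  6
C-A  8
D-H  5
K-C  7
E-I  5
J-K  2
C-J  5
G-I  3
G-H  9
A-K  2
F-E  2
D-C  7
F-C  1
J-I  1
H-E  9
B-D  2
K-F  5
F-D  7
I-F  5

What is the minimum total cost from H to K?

Compare a few routes:
H–D–E–F–K: 5+1+2+5 = 13
H–I–J–K: 9+1+2 = 12
Cheapest is H–I–J–K at 12.

12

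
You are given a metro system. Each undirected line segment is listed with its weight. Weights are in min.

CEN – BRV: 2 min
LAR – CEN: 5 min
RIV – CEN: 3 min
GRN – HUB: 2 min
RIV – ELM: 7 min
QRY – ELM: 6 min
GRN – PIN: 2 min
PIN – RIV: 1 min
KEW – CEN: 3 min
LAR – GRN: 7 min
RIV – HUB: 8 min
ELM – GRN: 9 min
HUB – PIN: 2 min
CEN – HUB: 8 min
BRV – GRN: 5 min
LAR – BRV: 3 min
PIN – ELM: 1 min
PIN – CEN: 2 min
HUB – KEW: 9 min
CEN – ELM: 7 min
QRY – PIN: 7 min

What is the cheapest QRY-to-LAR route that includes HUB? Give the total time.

18 min

Best QRY to HUB: QRY → PIN → HUB costing 9
Best HUB to LAR: HUB → GRN → LAR costing 9
Total via HUB: 9 + 9 = 18 min.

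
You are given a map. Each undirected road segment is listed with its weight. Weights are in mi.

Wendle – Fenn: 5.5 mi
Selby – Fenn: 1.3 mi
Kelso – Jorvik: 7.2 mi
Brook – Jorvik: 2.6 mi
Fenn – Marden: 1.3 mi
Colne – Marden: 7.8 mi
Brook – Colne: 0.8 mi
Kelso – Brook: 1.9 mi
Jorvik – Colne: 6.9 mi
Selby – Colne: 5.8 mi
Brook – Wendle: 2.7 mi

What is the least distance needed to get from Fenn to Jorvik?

Shortest distances from Fenn:
Fenn: 0
Selby: 1.3  (via Fenn)
Marden: 1.3  (via Fenn)
Wendle: 5.5  (via Fenn)
Colne: 7.1  (via Selby)
Brook: 7.9  (via Colne)
Kelso: 9.8  (via Brook)
Jorvik: 10.5  (via Brook)
Shortest route: Fenn → Selby → Colne → Brook → Jorvik = 10.5 mi.

10.5 mi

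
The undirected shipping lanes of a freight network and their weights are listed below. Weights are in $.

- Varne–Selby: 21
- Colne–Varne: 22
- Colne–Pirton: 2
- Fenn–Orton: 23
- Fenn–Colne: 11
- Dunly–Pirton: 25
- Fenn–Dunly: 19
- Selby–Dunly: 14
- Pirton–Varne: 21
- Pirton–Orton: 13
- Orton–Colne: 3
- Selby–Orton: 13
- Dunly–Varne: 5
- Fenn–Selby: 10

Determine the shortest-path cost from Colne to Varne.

Enumerating some paths:
Colne → Varne: 22 = 22
Colne → Fenn → Dunly → Varne: 11+19+5 = 35
Colne → Pirton → Varne: 2+21 = 23
Colne → Pirton → Dunly → Varne: 2+25+5 = 32
The minimum is $22 via Colne → Varne.

$22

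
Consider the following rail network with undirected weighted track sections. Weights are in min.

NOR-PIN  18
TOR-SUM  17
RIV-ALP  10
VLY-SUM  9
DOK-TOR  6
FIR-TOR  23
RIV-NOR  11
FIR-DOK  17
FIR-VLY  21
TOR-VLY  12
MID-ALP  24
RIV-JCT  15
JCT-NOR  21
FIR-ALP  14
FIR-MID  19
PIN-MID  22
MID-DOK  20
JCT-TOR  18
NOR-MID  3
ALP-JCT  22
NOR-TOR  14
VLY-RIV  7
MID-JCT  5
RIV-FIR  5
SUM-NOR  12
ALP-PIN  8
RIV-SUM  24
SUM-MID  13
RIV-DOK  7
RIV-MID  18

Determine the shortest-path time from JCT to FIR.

Running Dijkstra from JCT:
JCT: 0
MID: 5  (via JCT)
NOR: 8  (via MID)
RIV: 15  (via JCT)
SUM: 18  (via MID)
TOR: 18  (via JCT)
FIR: 20  (via RIV)
Shortest route: JCT → RIV → FIR = 20 min.

20 min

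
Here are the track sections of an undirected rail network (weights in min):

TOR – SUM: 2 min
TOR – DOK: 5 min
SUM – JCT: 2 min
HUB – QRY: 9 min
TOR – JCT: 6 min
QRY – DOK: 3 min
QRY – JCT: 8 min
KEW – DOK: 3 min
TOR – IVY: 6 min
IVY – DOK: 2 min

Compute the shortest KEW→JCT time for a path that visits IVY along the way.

Shortest KEW→IVY: KEW → DOK → IVY = 5
Shortest IVY→JCT: IVY → TOR → SUM → JCT = 10
Total via IVY: 5 + 10 = 15 min.

15 min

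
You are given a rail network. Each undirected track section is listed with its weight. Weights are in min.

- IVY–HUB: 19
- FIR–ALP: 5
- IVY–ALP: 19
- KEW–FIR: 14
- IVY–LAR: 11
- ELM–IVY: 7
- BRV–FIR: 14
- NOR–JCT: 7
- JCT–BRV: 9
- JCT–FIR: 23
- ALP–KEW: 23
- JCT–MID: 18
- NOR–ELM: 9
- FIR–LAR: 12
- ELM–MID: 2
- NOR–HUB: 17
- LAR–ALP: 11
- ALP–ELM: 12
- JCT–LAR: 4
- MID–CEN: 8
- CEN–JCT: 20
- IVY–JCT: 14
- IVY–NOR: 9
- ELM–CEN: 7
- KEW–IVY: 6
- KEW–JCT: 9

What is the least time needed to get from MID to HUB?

28 min

Candidate routes:
MID → ELM → IVY → NOR → HUB: 2+7+9+17 = 35
MID → ELM → IVY → HUB: 2+7+19 = 28
Cheapest is MID → ELM → IVY → HUB at 28 min.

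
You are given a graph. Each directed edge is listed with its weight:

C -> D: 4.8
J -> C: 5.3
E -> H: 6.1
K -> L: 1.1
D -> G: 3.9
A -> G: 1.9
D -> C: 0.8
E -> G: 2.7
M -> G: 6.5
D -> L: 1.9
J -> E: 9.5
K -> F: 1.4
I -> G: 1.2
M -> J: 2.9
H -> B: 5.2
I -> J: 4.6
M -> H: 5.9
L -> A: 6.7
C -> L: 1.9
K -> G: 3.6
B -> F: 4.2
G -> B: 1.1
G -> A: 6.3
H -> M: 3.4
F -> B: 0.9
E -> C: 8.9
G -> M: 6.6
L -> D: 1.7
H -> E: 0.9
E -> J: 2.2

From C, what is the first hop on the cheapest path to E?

Enumerating some paths:
C–L–A–G–M–H–E: 1.9+6.7+1.9+6.6+5.9+0.9 = 23.9
C–L–D–G–M–H–E: 1.9+1.7+3.9+6.6+5.9+0.9 = 20.9
C–D–G–M–H–E: 4.8+3.9+6.6+5.9+0.9 = 22.1
Cheapest is C–L–D–G–M–H–E at 20.9.
So from C the first move is to L.

L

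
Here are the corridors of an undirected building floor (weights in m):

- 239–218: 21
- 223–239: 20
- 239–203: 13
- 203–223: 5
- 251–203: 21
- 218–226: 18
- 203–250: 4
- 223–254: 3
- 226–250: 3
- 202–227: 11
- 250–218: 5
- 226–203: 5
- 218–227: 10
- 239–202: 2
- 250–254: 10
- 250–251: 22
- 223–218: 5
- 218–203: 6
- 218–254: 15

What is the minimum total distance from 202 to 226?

20 m

Running Dijkstra from 202:
202: 0
239: 2  (via 202)
227: 11  (via 202)
203: 15  (via 239)
250: 19  (via 203)
226: 20  (via 203)
Shortest route: 202–239–203–226 = 20 m.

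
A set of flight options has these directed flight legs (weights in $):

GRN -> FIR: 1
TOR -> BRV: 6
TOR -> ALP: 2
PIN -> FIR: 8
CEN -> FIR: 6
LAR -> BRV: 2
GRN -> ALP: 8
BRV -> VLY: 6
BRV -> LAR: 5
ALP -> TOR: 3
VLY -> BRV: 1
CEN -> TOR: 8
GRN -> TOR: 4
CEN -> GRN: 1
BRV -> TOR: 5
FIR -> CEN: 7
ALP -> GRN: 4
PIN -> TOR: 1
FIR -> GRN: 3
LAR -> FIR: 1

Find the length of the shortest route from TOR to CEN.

Enumerating some paths:
TOR - ALP - GRN - FIR - CEN: 2+4+1+7 = 14
TOR - BRV - LAR - FIR - CEN: 6+5+1+7 = 19
The minimum is $14 via TOR - ALP - GRN - FIR - CEN.

$14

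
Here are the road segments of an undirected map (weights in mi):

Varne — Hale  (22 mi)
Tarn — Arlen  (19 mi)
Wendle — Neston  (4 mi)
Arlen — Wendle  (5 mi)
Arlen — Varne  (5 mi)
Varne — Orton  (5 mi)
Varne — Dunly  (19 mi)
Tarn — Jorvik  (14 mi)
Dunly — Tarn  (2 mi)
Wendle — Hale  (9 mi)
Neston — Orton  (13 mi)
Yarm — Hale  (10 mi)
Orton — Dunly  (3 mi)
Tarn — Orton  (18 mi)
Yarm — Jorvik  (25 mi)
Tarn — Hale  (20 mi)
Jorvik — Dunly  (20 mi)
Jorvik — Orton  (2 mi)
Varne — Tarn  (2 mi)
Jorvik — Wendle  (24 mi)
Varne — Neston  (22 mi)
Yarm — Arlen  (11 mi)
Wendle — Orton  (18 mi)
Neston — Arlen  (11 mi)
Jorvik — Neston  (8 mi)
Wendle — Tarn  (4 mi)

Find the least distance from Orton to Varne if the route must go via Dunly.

Best Orton to Dunly: Orton → Dunly costing 3
Shortest Dunly→Varne: Dunly → Tarn → Varne = 4
Total via Dunly: 3 + 4 = 7 mi.

7 mi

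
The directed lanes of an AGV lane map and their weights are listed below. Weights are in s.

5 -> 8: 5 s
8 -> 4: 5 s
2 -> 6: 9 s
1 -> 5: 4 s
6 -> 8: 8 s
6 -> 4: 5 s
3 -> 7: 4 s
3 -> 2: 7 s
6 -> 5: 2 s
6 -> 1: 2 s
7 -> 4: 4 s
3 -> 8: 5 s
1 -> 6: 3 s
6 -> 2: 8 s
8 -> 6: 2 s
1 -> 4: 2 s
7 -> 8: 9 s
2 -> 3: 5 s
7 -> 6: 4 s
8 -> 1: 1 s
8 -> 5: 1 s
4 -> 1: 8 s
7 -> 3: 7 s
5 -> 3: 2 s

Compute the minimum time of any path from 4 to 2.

19 s

Shortest distances from 4:
4: 0
1: 8  (via 4)
6: 11  (via 1)
5: 12  (via 1)
3: 14  (via 5)
8: 17  (via 5)
7: 18  (via 3)
2: 19  (via 6)
Shortest route: 4–1–6–2 = 19 s.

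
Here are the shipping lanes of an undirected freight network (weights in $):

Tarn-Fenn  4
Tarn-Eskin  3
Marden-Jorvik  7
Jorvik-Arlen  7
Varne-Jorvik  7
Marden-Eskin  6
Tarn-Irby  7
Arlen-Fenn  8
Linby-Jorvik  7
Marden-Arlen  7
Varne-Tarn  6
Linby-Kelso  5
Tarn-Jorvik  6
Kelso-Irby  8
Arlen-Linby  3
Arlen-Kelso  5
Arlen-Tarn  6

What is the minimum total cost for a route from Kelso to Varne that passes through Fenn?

$23

Best Kelso to Fenn: Kelso–Arlen–Fenn costing 13
Best Fenn to Varne: Fenn–Tarn–Varne costing 10
Total via Fenn: 13 + 10 = $23.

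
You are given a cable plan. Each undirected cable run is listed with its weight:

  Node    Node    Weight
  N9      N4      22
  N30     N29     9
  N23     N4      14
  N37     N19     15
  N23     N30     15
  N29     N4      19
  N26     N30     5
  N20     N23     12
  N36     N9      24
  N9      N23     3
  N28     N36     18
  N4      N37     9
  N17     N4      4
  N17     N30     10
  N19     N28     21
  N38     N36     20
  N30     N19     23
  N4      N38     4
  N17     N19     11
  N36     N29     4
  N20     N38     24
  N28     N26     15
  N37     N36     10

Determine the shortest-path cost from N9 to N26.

23

Running Dijkstra from N9:
N9: 0
N23: 3  (via N9)
N20: 15  (via N23)
N4: 17  (via N23)
N30: 18  (via N23)
N38: 21  (via N4)
N17: 21  (via N4)
N26: 23  (via N30)
Shortest route: N9–N23–N30–N26 = 23.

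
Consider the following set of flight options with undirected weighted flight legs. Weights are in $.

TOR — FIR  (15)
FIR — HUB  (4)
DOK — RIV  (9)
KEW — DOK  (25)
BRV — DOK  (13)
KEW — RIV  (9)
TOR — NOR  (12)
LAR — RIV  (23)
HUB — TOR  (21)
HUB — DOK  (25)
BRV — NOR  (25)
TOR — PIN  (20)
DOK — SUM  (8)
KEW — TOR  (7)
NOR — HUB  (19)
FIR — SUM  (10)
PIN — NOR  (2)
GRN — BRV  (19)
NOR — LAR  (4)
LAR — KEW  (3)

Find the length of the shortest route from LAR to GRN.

Running Dijkstra from LAR:
LAR: 0
KEW: 3  (via LAR)
NOR: 4  (via LAR)
PIN: 6  (via NOR)
TOR: 10  (via KEW)
RIV: 12  (via KEW)
DOK: 21  (via RIV)
HUB: 23  (via NOR)
FIR: 25  (via TOR)
BRV: 29  (via NOR)
SUM: 29  (via DOK)
GRN: 48  (via BRV)
Shortest route: LAR → NOR → BRV → GRN = $48.

$48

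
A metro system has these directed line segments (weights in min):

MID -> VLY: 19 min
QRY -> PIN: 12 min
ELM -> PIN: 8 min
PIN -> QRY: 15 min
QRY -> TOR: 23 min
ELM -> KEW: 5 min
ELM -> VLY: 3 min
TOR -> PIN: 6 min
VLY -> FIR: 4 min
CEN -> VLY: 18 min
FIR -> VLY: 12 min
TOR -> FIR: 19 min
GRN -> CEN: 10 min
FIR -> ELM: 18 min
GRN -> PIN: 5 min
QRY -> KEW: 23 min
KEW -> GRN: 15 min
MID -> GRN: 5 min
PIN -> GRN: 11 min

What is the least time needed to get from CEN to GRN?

59 min

Enumerating some paths:
CEN - VLY - FIR - ELM - KEW - GRN: 18+4+18+5+15 = 60
CEN - VLY - FIR - ELM - PIN - QRY - KEW - GRN: 18+4+18+8+15+23+15 = 101
CEN - VLY - FIR - ELM - PIN - GRN: 18+4+18+8+11 = 59
Cheapest is CEN - VLY - FIR - ELM - PIN - GRN at 59 min.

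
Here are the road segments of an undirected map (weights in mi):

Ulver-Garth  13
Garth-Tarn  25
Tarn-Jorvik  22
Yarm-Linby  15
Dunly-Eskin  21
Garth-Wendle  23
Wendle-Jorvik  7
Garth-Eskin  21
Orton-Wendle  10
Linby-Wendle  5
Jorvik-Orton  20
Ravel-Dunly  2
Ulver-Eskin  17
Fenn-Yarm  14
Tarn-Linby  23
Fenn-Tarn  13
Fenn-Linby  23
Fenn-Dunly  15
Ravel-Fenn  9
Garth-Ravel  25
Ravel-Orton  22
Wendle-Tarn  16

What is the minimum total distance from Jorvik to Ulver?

43 mi

Candidate routes:
Jorvik → Wendle → Tarn → Garth → Ulver: 7+16+25+13 = 61
Jorvik → Wendle → Garth → Ulver: 7+23+13 = 43
Jorvik → Tarn → Garth → Ulver: 22+25+13 = 60
Jorvik → Orton → Wendle → Garth → Ulver: 20+10+23+13 = 66
Cheapest is Jorvik → Wendle → Garth → Ulver at 43 mi.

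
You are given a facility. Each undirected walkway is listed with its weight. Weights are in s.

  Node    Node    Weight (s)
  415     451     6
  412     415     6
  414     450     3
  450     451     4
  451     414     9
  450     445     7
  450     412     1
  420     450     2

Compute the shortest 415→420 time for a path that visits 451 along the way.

Shortest 415→451: 415–451 = 6
Shortest 451→420: 451–450–420 = 6
Total via 451: 6 + 6 = 12 s.

12 s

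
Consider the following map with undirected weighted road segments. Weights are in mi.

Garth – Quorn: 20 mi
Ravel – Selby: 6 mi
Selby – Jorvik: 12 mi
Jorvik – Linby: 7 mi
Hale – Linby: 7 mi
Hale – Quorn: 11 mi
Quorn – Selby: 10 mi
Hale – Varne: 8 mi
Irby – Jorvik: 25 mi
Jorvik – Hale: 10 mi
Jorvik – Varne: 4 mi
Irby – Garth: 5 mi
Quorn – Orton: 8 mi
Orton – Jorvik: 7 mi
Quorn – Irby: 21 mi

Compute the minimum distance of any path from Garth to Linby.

37 mi

Shortest distances from Garth:
Garth: 0
Irby: 5  (via Garth)
Quorn: 20  (via Garth)
Orton: 28  (via Quorn)
Jorvik: 30  (via Irby)
Selby: 30  (via Quorn)
Hale: 31  (via Quorn)
Varne: 34  (via Jorvik)
Ravel: 36  (via Selby)
Linby: 37  (via Jorvik)
Shortest route: Garth–Irby–Jorvik–Linby = 37 mi.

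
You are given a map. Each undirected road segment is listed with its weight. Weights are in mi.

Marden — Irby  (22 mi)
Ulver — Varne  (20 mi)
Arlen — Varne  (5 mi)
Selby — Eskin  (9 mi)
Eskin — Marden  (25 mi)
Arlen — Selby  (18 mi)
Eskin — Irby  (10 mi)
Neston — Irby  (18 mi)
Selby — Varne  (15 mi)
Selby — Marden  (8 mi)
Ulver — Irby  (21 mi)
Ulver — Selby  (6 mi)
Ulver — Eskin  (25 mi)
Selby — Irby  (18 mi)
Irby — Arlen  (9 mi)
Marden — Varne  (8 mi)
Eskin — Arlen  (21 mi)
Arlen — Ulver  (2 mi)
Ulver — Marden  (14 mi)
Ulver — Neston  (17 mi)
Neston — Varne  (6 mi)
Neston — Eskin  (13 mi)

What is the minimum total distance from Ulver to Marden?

14 mi

Shortest distances from Ulver:
Ulver: 0
Arlen: 2  (via Ulver)
Selby: 6  (via Ulver)
Varne: 7  (via Arlen)
Irby: 11  (via Arlen)
Neston: 13  (via Varne)
Marden: 14  (via Ulver)
Shortest route: Ulver–Marden = 14 mi.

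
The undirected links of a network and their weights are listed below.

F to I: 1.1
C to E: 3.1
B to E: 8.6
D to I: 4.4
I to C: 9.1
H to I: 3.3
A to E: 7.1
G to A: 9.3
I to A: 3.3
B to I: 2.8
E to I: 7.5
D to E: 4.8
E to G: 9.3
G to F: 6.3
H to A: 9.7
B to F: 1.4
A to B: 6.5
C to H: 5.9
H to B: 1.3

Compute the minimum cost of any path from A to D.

Enumerating some paths:
A - I - D: 3.3+4.4 = 7.7
A - B - F - I - D: 6.5+1.4+1.1+4.4 = 13.4
A - E - D: 7.1+4.8 = 11.9
Cheapest is A - I - D at 7.7.

7.7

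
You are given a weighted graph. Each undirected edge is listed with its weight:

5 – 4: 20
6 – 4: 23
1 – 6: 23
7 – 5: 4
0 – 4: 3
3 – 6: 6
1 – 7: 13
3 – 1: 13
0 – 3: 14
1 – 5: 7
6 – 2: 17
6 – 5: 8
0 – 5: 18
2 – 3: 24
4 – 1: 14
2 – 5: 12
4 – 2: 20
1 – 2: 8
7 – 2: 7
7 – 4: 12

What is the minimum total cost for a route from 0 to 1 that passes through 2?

30

Best 0 to 2: 0 → 4 → 7 → 2 costing 22
Shortest 2→1: 2 → 1 = 8
Total via 2: 22 + 8 = 30.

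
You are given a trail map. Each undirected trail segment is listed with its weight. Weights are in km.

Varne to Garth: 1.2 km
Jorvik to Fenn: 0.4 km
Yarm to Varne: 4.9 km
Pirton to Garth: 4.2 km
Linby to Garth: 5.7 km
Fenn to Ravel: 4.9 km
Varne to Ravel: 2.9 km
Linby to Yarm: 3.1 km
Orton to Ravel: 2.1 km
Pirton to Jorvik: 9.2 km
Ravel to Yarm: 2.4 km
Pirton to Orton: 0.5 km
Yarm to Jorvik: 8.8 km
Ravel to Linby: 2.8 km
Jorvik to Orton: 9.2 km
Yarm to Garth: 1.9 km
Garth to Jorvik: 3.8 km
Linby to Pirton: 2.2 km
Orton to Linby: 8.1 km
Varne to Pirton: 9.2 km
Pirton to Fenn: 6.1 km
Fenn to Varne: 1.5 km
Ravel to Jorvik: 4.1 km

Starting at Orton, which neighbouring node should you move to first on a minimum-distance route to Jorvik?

Compare a few routes:
Orton–Ravel–Fenn–Jorvik: 2.1+4.9+0.4 = 7.4
Orton–Pirton–Fenn–Jorvik: 0.5+6.1+0.4 = 7
Orton–Ravel–Jorvik: 2.1+4.1 = 6.2
Orton–Ravel–Varne–Fenn–Jorvik: 2.1+2.9+1.5+0.4 = 6.9
Cheapest is Orton–Ravel–Jorvik at 6.2 km.
So from Orton the first move is to Ravel.

Ravel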